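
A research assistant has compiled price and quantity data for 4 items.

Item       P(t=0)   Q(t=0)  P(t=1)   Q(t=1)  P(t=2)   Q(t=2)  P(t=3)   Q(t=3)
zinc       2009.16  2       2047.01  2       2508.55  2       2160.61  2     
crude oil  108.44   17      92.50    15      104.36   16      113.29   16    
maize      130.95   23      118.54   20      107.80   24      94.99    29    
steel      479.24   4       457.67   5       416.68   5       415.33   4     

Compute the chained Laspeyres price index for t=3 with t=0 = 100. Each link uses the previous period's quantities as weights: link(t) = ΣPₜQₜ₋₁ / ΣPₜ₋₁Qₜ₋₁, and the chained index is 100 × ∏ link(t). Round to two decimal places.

Link t=0→t=1:
ΣP(t=1)Q(t=0) = 2047.01×2 + 92.50×17 + 118.54×23 + 457.67×4 = 4094.02 + 1572.5 + 2726.42 + 1830.68 = 10223.62
ΣP(t=0)Q(t=0) = 2009.16×2 + 108.44×17 + 130.95×23 + 479.24×4 = 4018.32 + 1843.48 + 3011.85 + 1916.96 = 10790.61
link = 10223.62/10790.61 = 0.947455
Link t=1→t=2:
ΣP(t=2)Q(t=1) = 2508.55×2 + 104.36×15 + 107.80×20 + 416.68×5 = 5017.1 + 1565.4 + 2156 + 2083.4 = 10821.9
ΣP(t=1)Q(t=1) = 2047.01×2 + 92.50×15 + 118.54×20 + 457.67×5 = 4094.02 + 1387.5 + 2370.8 + 2288.35 = 10140.67
link = 10821.9/10140.67 = 1.067178
Link t=2→t=3:
ΣP(t=3)Q(t=2) = 2160.61×2 + 113.29×16 + 94.99×24 + 415.33×5 = 4321.22 + 1812.64 + 2279.76 + 2076.65 = 10490.27
ΣP(t=2)Q(t=2) = 2508.55×2 + 104.36×16 + 107.80×24 + 416.68×5 = 5017.1 + 1669.76 + 2587.2 + 2083.4 = 11357.46
link = 10490.27/11357.46 = 0.923646
Chained index = 100 × 0.947455 × 1.067178 × 0.923646 = 93.3901

93.39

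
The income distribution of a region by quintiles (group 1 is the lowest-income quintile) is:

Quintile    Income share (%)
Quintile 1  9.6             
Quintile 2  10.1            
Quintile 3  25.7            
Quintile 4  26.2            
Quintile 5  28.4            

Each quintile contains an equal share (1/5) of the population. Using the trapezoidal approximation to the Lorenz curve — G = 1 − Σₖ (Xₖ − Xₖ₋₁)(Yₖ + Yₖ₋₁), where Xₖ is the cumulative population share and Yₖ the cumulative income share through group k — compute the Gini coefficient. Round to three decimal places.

Cumulative income shares Yₖ: 0.0960, 0.1970, 0.4540, 0.7160, 1.0000
Σ (Xₖ−Xₖ₋₁)(Yₖ+Yₖ₋₁) = (1/5)(0.0960+0.0000) + (1/5)(0.1970+0.0960) + (1/5)(0.4540+0.1970) + (1/5)(0.7160+0.4540) + (1/5)(1.0000+0.7160)
  = 0.0192 + 0.0586 + 0.1302 + 0.2340 + 0.3432 = 0.7852
G = 1 − 0.7852 = 0.2148

0.215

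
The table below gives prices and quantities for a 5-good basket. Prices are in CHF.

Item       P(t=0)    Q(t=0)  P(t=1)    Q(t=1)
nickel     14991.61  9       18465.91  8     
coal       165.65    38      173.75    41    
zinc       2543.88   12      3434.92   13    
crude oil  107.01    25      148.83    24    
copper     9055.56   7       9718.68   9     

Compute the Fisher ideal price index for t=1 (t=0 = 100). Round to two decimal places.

Laspeyres component (base-period weights):
ΣP(t=1)Q(t=0) = 18465.91×9 + 173.75×38 + 3434.92×12 + 148.83×25 + 9718.68×7 = 166193.19 + 6602.5 + 41219.04 + 3720.75 + 68030.76 = 285766.24
ΣP(t=0)Q(t=0) = 14991.61×9 + 165.65×38 + 2543.88×12 + 107.01×25 + 9055.56×7 = 134924.49 + 6294.7 + 30526.56 + 2675.25 + 63388.92 = 237809.92
L = 285766.24 / 237809.92 × 100 = 120.1658
Paasche component (current-period weights):
ΣP(t=1)Q(t=1) = 18465.91×8 + 173.75×41 + 3434.92×13 + 148.83×24 + 9718.68×9 = 147727.28 + 7123.75 + 44653.96 + 3571.92 + 87468.12 = 290545.03
ΣP(t=0)Q(t=1) = 14991.61×8 + 165.65×41 + 2543.88×13 + 107.01×24 + 9055.56×9 = 119932.88 + 6791.65 + 33070.44 + 2568.24 + 81500.04 = 243863.25
P = 290545.03 / 243863.25 × 100 = 119.1426
Fisher = √(L × P) = √(120.1658 × 119.1426) = 119.6531

119.65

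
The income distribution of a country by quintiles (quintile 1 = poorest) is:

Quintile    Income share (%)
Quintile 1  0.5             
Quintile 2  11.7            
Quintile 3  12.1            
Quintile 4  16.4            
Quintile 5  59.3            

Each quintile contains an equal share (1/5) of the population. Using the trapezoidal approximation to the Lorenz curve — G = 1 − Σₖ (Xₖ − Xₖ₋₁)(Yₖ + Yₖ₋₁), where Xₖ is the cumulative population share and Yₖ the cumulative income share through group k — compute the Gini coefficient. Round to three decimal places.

0.489

Cumulative income shares Yₖ: 0.0050, 0.1220, 0.2430, 0.4070, 1.0000
Σ (Xₖ−Xₖ₋₁)(Yₖ+Yₖ₋₁) = (1/5)(0.0050+0.0000) + (1/5)(0.1220+0.0050) + (1/5)(0.2430+0.1220) + (1/5)(0.4070+0.2430) + (1/5)(1.0000+0.4070)
  = 0.0010 + 0.0254 + 0.0730 + 0.1300 + 0.2814 = 0.5108
G = 1 − 0.5108 = 0.4892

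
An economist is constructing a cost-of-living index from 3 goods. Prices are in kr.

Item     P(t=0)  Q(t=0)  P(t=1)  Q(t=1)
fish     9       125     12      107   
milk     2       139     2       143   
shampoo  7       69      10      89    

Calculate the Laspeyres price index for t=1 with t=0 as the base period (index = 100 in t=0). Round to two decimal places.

Laspeyres price index uses base-period quantities as weights.
ΣP(t=1)·Q(t=0) = 12×125 + 2×139 + 10×69 = 1500 + 278 + 690 = 2468
ΣP(t=0)·Q(t=0) = 9×125 + 2×139 + 7×69 = 1125 + 278 + 483 = 1886
Index = 2468 / 1886 × 100 = 130.8590

130.86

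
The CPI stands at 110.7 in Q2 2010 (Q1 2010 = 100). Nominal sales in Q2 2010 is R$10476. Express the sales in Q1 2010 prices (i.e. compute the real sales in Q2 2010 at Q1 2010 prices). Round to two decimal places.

Real = Nominal ÷ (Index/100) = 10476 ÷ (110.7/100)
     = 10476 ÷ 1.107 = 9463.4146

9463.41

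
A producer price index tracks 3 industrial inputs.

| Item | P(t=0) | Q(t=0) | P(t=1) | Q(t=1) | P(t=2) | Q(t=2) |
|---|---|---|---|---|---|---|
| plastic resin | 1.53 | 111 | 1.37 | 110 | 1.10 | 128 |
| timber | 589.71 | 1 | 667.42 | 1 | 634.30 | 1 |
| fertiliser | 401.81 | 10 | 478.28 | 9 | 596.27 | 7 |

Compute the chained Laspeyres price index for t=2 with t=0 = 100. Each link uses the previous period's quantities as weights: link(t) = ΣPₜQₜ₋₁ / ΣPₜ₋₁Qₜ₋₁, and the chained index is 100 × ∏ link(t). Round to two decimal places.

Link t=0→t=1:
ΣP(t=1)Q(t=0) = 1.37×111 + 667.42×1 + 478.28×10 = 152.07 + 667.42 + 4782.8 = 5602.29
ΣP(t=0)Q(t=0) = 1.53×111 + 589.71×1 + 401.81×10 = 169.83 + 589.71 + 4018.1 = 4777.64
link = 5602.29/4777.64 = 1.172606
Link t=1→t=2:
ΣP(t=2)Q(t=1) = 1.10×110 + 634.30×1 + 596.27×9 = 121 + 634.3 + 5366.43 = 6121.73
ΣP(t=1)Q(t=1) = 1.37×110 + 667.42×1 + 478.28×9 = 150.7 + 667.42 + 4304.52 = 5122.64
link = 6121.73/5122.64 = 1.195034
Chained index = 100 × 1.172606 × 1.195034 = 140.1304

140.13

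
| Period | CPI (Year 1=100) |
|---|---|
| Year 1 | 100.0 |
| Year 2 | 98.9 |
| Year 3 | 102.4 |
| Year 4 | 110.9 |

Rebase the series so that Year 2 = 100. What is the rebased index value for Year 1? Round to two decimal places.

Rebased(Year 1) = 100.0 / 98.9 × 100 = 101.1122

101.11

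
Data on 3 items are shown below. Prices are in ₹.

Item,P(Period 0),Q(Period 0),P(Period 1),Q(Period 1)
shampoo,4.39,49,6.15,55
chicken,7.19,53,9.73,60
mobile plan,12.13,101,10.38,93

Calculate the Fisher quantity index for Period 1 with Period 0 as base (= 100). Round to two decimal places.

100.02

Laspeyres component (base-period weights):
ΣP(Period 0)Q(Period 1) = 4.39×55 + 7.19×60 + 12.13×93 = 241.45 + 431.4 + 1128.09 = 1800.94
ΣP(Period 0)Q(Period 0) = 4.39×49 + 7.19×53 + 12.13×101 = 215.11 + 381.07 + 1225.13 = 1821.31
L = 1800.94 / 1821.31 × 100 = 98.8816
Paasche component (current-period weights):
ΣP(Period 1)Q(Period 1) = 6.15×55 + 9.73×60 + 10.38×93 = 338.25 + 583.8 + 965.34 = 1887.39
ΣP(Period 1)Q(Period 0) = 6.15×49 + 9.73×53 + 10.38×101 = 301.35 + 515.69 + 1048.38 = 1865.42
P = 1887.39 / 1865.42 × 100 = 101.1778
Fisher = √(L × P) = √(98.8816 × 101.1778) = 100.0231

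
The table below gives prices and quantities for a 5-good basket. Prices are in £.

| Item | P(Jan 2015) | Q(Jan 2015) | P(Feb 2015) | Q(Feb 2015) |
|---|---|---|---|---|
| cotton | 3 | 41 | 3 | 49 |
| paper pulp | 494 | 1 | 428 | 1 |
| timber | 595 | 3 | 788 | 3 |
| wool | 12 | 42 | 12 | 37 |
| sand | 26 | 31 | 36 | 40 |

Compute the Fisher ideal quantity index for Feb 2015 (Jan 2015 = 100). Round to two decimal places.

105.84

Laspeyres component (base-period weights):
ΣP(Jan 2015)Q(Feb 2015) = 3×49 + 494×1 + 595×3 + 12×37 + 26×40 = 147 + 494 + 1785 + 444 + 1040 = 3910
ΣP(Jan 2015)Q(Jan 2015) = 3×41 + 494×1 + 595×3 + 12×42 + 26×31 = 123 + 494 + 1785 + 504 + 806 = 3712
L = 3910 / 3712 × 100 = 105.3341
Paasche component (current-period weights):
ΣP(Feb 2015)Q(Feb 2015) = 3×49 + 428×1 + 788×3 + 12×37 + 36×40 = 147 + 428 + 2364 + 444 + 1440 = 4823
ΣP(Feb 2015)Q(Jan 2015) = 3×41 + 428×1 + 788×3 + 12×42 + 36×31 = 123 + 428 + 2364 + 504 + 1116 = 4535
P = 4823 / 4535 × 100 = 106.3506
Fisher = √(L × P) = √(105.3341 × 106.3506) = 105.8411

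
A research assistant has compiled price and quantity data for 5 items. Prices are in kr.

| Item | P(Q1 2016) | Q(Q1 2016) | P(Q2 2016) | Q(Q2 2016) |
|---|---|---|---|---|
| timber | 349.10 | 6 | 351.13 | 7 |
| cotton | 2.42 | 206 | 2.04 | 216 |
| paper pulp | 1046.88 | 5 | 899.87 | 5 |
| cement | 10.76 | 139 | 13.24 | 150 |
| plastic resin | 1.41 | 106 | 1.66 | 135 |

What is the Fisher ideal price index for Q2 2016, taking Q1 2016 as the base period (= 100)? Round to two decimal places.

Laspeyres component (base-period weights):
ΣP(Q2 2016)Q(Q1 2016) = 351.13×6 + 2.04×206 + 899.87×5 + 13.24×139 + 1.66×106 = 2106.78 + 420.24 + 4499.35 + 1840.36 + 175.96 = 9042.69
ΣP(Q1 2016)Q(Q1 2016) = 349.10×6 + 2.42×206 + 1046.88×5 + 10.76×139 + 1.41×106 = 2094.6 + 498.52 + 5234.4 + 1495.64 + 149.46 = 9472.62
L = 9042.69 / 9472.62 × 100 = 95.4613
Paasche component (current-period weights):
ΣP(Q2 2016)Q(Q2 2016) = 351.13×7 + 2.04×216 + 899.87×5 + 13.24×150 + 1.66×135 = 2457.91 + 440.64 + 4499.35 + 1986 + 224.1 = 9608
ΣP(Q1 2016)Q(Q2 2016) = 349.10×7 + 2.42×216 + 1046.88×5 + 10.76×150 + 1.41×135 = 2443.7 + 522.72 + 5234.4 + 1614 + 190.35 = 10005.17
P = 9608 / 10005.17 × 100 = 96.0304
Fisher = √(L × P) = √(95.4613 × 96.0304) = 95.7454

95.75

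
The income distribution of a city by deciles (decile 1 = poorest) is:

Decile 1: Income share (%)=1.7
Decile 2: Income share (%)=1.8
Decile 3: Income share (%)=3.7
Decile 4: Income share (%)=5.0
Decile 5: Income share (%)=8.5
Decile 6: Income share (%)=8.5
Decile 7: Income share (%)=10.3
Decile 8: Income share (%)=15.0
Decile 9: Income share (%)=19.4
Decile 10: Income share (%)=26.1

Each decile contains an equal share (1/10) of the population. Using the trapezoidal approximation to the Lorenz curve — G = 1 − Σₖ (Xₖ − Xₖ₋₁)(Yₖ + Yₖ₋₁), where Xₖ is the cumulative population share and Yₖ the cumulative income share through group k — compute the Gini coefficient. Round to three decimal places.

Cumulative income shares Yₖ: 0.0170, 0.0350, 0.0720, 0.1220, 0.2070, 0.2920, 0.3950, 0.5450, 0.7390, 1.0000
Σ (Xₖ−Xₖ₋₁)(Yₖ+Yₖ₋₁) = (1/10)(0.0170+0.0000) + (1/10)(0.0350+0.0170) + (1/10)(0.0720+0.0350) + (1/10)(0.1220+0.0720) + (1/10)(0.2070+0.1220) + (1/10)(0.2920+0.2070) + (1/10)(0.3950+0.2920) + (1/10)(0.5450+0.3950) + (1/10)(0.7390+0.5450) + (1/10)(1.0000+0.7390)
  = 0.0017 + 0.0052 + 0.0107 + 0.0194 + 0.0329 + 0.0499 + 0.0687 + 0.0940 + 0.1284 + 0.1739 = 0.5848
G = 1 − 0.5848 = 0.4152

0.415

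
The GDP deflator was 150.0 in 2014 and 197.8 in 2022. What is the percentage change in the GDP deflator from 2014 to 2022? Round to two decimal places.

31.87%

Change = (197.8 − 150.0) / 150.0 × 100
       = 47.8 / 150.0 × 100 = 31.8667%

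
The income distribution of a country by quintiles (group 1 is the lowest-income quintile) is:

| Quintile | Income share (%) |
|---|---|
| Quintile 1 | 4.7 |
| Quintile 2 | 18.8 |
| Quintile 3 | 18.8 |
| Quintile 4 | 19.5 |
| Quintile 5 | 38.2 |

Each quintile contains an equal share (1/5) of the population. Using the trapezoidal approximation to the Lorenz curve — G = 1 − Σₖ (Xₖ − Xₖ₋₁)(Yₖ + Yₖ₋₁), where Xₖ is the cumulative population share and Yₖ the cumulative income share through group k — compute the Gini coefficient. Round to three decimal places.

0.271

Cumulative income shares Yₖ: 0.0470, 0.2350, 0.4230, 0.6180, 1.0000
Σ (Xₖ−Xₖ₋₁)(Yₖ+Yₖ₋₁) = (1/5)(0.0470+0.0000) + (1/5)(0.2350+0.0470) + (1/5)(0.4230+0.2350) + (1/5)(0.6180+0.4230) + (1/5)(1.0000+0.6180)
  = 0.0094 + 0.0564 + 0.1316 + 0.2082 + 0.3236 = 0.7292
G = 1 − 0.7292 = 0.2708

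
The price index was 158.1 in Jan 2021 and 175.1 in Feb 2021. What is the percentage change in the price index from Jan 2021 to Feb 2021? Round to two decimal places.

10.75%

Change = (175.1 − 158.1) / 158.1 × 100
       = 17.0 / 158.1 × 100 = 10.7527%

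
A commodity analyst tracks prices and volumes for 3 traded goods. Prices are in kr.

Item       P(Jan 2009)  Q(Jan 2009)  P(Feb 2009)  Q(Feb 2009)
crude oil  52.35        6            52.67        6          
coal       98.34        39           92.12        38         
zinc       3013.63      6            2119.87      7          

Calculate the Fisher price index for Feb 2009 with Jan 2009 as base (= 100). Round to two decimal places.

Laspeyres component (base-period weights):
ΣP(Feb 2009)Q(Jan 2009) = 52.67×6 + 92.12×39 + 2119.87×6 = 316.02 + 3592.68 + 12719.22 = 16627.92
ΣP(Jan 2009)Q(Jan 2009) = 52.35×6 + 98.34×39 + 3013.63×6 = 314.1 + 3835.26 + 18081.78 = 22231.14
L = 16627.92 / 22231.14 × 100 = 74.7956
Paasche component (current-period weights):
ΣP(Feb 2009)Q(Feb 2009) = 52.67×6 + 92.12×38 + 2119.87×7 = 316.02 + 3500.56 + 14839.09 = 18655.67
ΣP(Jan 2009)Q(Feb 2009) = 52.35×6 + 98.34×38 + 3013.63×7 = 314.1 + 3736.92 + 21095.41 = 25146.43
P = 18655.67 / 25146.43 × 100 = 74.1881
Fisher = √(L × P) = √(74.7956 × 74.1881) = 74.4913

74.49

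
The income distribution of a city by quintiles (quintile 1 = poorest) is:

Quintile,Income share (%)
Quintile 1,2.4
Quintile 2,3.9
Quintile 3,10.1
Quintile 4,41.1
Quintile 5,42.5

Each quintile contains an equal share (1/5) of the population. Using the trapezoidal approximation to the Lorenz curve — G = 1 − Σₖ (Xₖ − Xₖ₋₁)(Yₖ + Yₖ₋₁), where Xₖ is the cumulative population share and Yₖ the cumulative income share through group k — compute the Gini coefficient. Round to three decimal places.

Cumulative income shares Yₖ: 0.0240, 0.0630, 0.1640, 0.5750, 1.0000
Σ (Xₖ−Xₖ₋₁)(Yₖ+Yₖ₋₁) = (1/5)(0.0240+0.0000) + (1/5)(0.0630+0.0240) + (1/5)(0.1640+0.0630) + (1/5)(0.5750+0.1640) + (1/5)(1.0000+0.5750)
  = 0.0048 + 0.0174 + 0.0454 + 0.1478 + 0.3150 = 0.5304
G = 1 − 0.5304 = 0.4696

0.470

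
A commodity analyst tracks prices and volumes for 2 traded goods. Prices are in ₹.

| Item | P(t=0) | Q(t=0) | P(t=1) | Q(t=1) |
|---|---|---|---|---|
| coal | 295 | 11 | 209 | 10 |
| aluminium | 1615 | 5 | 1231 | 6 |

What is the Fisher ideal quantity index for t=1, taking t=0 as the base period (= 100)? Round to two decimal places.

Laspeyres component (base-period weights):
ΣP(t=0)Q(t=1) = 295×10 + 1615×6 = 2950 + 9690 = 12640
ΣP(t=0)Q(t=0) = 295×11 + 1615×5 = 3245 + 8075 = 11320
L = 12640 / 11320 × 100 = 111.6608
Paasche component (current-period weights):
ΣP(t=1)Q(t=1) = 209×10 + 1231×6 = 2090 + 7386 = 9476
ΣP(t=1)Q(t=0) = 209×11 + 1231×5 = 2299 + 6155 = 8454
P = 9476 / 8454 × 100 = 112.0890
Fisher = √(L × P) = √(111.6608 × 112.0890) = 111.8747

111.87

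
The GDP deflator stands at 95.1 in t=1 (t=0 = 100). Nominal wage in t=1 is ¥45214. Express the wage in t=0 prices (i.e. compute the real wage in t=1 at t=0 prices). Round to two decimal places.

Real = Nominal ÷ (Index/100) = 45214 ÷ (95.1/100)
     = 45214 ÷ 0.951 = 47543.6383

47543.64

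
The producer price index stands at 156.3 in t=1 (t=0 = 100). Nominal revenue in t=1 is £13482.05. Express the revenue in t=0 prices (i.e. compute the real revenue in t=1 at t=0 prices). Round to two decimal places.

Real = Nominal ÷ (Index/100) = 13482.05 ÷ (156.3/100)
     = 13482.05 ÷ 1.563 = 8625.7518

8625.75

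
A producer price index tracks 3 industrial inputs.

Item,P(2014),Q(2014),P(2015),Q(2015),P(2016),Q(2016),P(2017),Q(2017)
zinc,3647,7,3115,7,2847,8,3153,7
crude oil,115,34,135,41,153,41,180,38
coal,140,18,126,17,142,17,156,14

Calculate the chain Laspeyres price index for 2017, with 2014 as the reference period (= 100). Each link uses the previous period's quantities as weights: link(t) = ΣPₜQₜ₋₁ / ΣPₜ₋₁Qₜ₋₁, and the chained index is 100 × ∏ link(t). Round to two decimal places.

Link 2014→2015:
ΣP(2015)Q(2014) = 3115×7 + 135×34 + 126×18 = 21805 + 4590 + 2268 = 28663
ΣP(2014)Q(2014) = 3647×7 + 115×34 + 140×18 = 25529 + 3910 + 2520 = 31959
link = 28663/31959 = 0.896868
Link 2015→2016:
ΣP(2016)Q(2015) = 2847×7 + 153×41 + 142×17 = 19929 + 6273 + 2414 = 28616
ΣP(2015)Q(2015) = 3115×7 + 135×41 + 126×17 = 21805 + 5535 + 2142 = 29482
link = 28616/29482 = 0.970626
Link 2016→2017:
ΣP(2017)Q(2016) = 3153×8 + 180×41 + 156×17 = 25224 + 7380 + 2652 = 35256
ΣP(2016)Q(2016) = 2847×8 + 153×41 + 142×17 = 22776 + 6273 + 2414 = 31463
link = 35256/31463 = 1.120554
Chained index = 100 × 0.896868 × 0.970626 × 1.120554 = 97.5469

97.55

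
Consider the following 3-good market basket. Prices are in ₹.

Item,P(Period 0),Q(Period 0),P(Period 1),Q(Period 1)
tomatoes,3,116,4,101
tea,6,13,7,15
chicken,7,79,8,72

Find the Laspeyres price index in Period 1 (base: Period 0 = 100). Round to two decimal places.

Laspeyres price index uses base-period quantities as weights.
ΣP(Period 1)·Q(Period 0) = 4×116 + 7×13 + 8×79 = 464 + 91 + 632 = 1187
ΣP(Period 0)·Q(Period 0) = 3×116 + 6×13 + 7×79 = 348 + 78 + 553 = 979
Index = 1187 / 979 × 100 = 121.2462

121.25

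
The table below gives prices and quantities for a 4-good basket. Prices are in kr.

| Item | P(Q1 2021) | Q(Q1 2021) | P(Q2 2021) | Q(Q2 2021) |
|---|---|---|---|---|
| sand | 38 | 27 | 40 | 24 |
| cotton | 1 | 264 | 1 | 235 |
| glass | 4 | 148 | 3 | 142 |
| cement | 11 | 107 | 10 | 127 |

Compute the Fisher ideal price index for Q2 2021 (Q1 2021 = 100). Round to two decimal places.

93.16

Laspeyres component (base-period weights):
ΣP(Q2 2021)Q(Q1 2021) = 40×27 + 1×264 + 3×148 + 10×107 = 1080 + 264 + 444 + 1070 = 2858
ΣP(Q1 2021)Q(Q1 2021) = 38×27 + 1×264 + 4×148 + 11×107 = 1026 + 264 + 592 + 1177 = 3059
L = 2858 / 3059 × 100 = 93.4292
Paasche component (current-period weights):
ΣP(Q2 2021)Q(Q2 2021) = 40×24 + 1×235 + 3×142 + 10×127 = 960 + 235 + 426 + 1270 = 2891
ΣP(Q1 2021)Q(Q2 2021) = 38×24 + 1×235 + 4×142 + 11×127 = 912 + 235 + 568 + 1397 = 3112
P = 2891 / 3112 × 100 = 92.8985
Fisher = √(L × P) = √(93.4292 × 92.8985) = 93.1635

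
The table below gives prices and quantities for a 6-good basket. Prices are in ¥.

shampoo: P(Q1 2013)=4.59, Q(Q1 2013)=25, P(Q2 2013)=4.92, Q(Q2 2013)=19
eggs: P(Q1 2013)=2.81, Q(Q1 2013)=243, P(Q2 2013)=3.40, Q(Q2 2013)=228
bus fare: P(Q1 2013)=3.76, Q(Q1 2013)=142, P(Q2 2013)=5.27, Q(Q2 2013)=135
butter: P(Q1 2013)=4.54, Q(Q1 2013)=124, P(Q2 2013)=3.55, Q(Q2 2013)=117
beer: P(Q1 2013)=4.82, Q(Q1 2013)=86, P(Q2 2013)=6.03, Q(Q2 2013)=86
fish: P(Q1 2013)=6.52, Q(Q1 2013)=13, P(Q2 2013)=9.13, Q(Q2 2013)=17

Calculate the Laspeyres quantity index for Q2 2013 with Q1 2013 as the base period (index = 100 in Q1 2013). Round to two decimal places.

95.75

Laspeyres quantity index uses base-period prices as weights.
ΣP(Q1 2013)·Q(Q2 2013) = 4.59×19 + 2.81×228 + 3.76×135 + 4.54×117 + 4.82×86 + 6.52×17 = 87.21 + 640.68 + 507.6 + 531.18 + 414.52 + 110.84 = 2292.03
ΣP(Q1 2013)·Q(Q1 2013) = 4.59×25 + 2.81×243 + 3.76×142 + 4.54×124 + 4.82×86 + 6.52×13 = 114.75 + 682.83 + 533.92 + 562.96 + 414.52 + 84.76 = 2393.74
Index = 2292.03 / 2393.74 × 100 = 95.7510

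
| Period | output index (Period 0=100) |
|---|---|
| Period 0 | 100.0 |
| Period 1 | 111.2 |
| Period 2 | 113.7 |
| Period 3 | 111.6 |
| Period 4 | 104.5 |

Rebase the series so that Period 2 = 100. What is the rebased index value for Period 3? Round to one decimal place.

Rebased(Period 3) = 111.6 / 113.7 × 100 = 98.1530

98.2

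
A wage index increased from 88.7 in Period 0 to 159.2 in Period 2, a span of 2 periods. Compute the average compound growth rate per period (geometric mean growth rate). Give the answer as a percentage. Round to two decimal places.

Growth factor = (159.2/88.7)^(1/2) = (1.794814)^(1/2) = 1.339707
Growth rate = 1.339707 − 1 = 0.339707 = 33.9707%

33.97%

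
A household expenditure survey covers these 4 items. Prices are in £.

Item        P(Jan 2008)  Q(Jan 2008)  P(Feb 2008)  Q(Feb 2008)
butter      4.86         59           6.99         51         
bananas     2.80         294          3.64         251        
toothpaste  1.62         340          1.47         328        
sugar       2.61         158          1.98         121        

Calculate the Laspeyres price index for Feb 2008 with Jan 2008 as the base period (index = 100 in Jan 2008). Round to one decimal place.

110.7

Laspeyres price index uses base-period quantities as weights.
ΣP(Feb 2008)·Q(Jan 2008) = 6.99×59 + 3.64×294 + 1.47×340 + 1.98×158 = 412.41 + 1070.16 + 499.8 + 312.84 = 2295.21
ΣP(Jan 2008)·Q(Jan 2008) = 4.86×59 + 2.80×294 + 1.62×340 + 2.61×158 = 286.74 + 823.2 + 550.8 + 412.38 = 2073.12
Index = 2295.21 / 2073.12 × 100 = 110.7128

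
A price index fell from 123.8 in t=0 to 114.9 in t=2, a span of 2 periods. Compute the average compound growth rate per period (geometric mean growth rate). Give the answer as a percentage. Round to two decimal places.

Growth factor = (114.9/123.8)^(1/2) = (0.928110)^(1/2) = 0.963385
Growth rate = 0.963385 − 1 = -0.036615 = -3.6615%

-3.66%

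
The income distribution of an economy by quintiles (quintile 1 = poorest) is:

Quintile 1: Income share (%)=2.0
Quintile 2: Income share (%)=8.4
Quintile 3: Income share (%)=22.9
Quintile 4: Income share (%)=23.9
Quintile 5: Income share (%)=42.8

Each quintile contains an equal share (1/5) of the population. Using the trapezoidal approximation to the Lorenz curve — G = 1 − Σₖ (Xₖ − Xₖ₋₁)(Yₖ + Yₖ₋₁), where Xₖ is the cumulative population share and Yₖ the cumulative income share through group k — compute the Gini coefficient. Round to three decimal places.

0.388

Cumulative income shares Yₖ: 0.0200, 0.1040, 0.3330, 0.5720, 1.0000
Σ (Xₖ−Xₖ₋₁)(Yₖ+Yₖ₋₁) = (1/5)(0.0200+0.0000) + (1/5)(0.1040+0.0200) + (1/5)(0.3330+0.1040) + (1/5)(0.5720+0.3330) + (1/5)(1.0000+0.5720)
  = 0.0040 + 0.0248 + 0.0874 + 0.1810 + 0.3144 = 0.6116
G = 1 − 0.6116 = 0.3884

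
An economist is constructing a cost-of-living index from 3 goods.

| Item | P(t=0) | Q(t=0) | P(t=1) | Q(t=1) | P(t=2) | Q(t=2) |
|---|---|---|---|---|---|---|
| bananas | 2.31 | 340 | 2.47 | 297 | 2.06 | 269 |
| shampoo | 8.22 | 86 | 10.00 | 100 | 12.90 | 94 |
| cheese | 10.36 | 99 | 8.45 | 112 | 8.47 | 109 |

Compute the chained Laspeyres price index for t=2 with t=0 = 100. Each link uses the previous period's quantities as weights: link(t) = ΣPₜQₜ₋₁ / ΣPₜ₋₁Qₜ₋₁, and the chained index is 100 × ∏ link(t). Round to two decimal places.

Link t=0→t=1:
ΣP(t=1)Q(t=0) = 2.47×340 + 10.00×86 + 8.45×99 = 839.8 + 860 + 836.55 = 2536.35
ΣP(t=0)Q(t=0) = 2.31×340 + 8.22×86 + 10.36×99 = 785.4 + 706.92 + 1025.64 = 2517.96
link = 2536.35/2517.96 = 1.007304
Link t=1→t=2:
ΣP(t=2)Q(t=1) = 2.06×297 + 12.90×100 + 8.47×112 = 611.82 + 1290 + 948.64 = 2850.46
ΣP(t=1)Q(t=1) = 2.47×297 + 10.00×100 + 8.45×112 = 733.59 + 1000 + 946.4 = 2679.99
link = 2850.46/2679.99 = 1.063608
Chained index = 100 × 1.007304 × 1.063608 = 107.1377

107.14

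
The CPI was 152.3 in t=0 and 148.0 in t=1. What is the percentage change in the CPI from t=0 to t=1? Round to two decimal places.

-2.82%

Change = (148.0 − 152.3) / 152.3 × 100
       = -4.3 / 152.3 × 100 = -2.8234%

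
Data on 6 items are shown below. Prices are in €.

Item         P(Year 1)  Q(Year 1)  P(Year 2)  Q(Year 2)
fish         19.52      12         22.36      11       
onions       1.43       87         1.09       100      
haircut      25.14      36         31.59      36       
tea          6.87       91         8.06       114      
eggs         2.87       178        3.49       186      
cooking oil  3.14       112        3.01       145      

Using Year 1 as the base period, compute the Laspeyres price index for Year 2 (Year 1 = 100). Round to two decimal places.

Laspeyres price index uses base-period quantities as weights.
ΣP(Year 2)·Q(Year 1) = 22.36×12 + 1.09×87 + 31.59×36 + 8.06×91 + 3.49×178 + 3.01×112 = 268.32 + 94.83 + 1137.24 + 733.46 + 621.22 + 337.12 = 3192.19
ΣP(Year 1)·Q(Year 1) = 19.52×12 + 1.43×87 + 25.14×36 + 6.87×91 + 2.87×178 + 3.14×112 = 234.24 + 124.41 + 905.04 + 625.17 + 510.86 + 351.68 = 2751.4
Index = 3192.19 / 2751.4 × 100 = 116.0206

116.02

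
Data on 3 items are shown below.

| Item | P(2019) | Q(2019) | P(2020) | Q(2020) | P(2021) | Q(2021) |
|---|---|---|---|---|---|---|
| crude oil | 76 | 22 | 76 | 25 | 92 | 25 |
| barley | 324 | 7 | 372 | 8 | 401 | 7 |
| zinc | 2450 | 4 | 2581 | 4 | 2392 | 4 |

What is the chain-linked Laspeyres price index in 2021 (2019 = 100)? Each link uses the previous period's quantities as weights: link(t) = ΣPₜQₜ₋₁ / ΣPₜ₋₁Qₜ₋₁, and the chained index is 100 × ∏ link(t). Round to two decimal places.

Link 2019→2020:
ΣP(2020)Q(2019) = 76×22 + 372×7 + 2581×4 = 1672 + 2604 + 10324 = 14600
ΣP(2019)Q(2019) = 76×22 + 324×7 + 2450×4 = 1672 + 2268 + 9800 = 13740
link = 14600/13740 = 1.062591
Link 2020→2021:
ΣP(2021)Q(2020) = 92×25 + 401×8 + 2392×4 = 2300 + 3208 + 9568 = 15076
ΣP(2020)Q(2020) = 76×25 + 372×8 + 2581×4 = 1900 + 2976 + 10324 = 15200
link = 15076/15200 = 0.991842
Chained index = 100 × 1.062591 × 0.991842 = 105.3922

105.39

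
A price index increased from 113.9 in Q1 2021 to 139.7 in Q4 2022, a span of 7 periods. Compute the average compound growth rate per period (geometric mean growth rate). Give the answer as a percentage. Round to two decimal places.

Growth factor = (139.7/113.9)^(1/7) = (1.226514)^(1/7) = 1.029598
Growth rate = 1.029598 − 1 = 0.029598 = 2.9598%

2.96%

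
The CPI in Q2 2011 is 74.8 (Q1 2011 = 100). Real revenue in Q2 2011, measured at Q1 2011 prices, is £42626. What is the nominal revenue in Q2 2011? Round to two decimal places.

31884.25

Nominal = Real × (Index/100) = 42626 × (74.8/100)
        = 42626 × 0.748 = 31884.2480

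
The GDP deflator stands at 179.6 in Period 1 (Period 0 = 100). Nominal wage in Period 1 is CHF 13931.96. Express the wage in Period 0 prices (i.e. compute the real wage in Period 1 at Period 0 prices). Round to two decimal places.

Real = Nominal ÷ (Index/100) = 13931.96 ÷ (179.6/100)
     = 13931.96 ÷ 1.796 = 7757.2160

7757.22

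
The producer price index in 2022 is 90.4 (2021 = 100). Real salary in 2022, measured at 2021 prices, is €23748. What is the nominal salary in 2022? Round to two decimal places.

21468.19

Nominal = Real × (Index/100) = 23748 × (90.4/100)
        = 23748 × 0.904 = 21468.1920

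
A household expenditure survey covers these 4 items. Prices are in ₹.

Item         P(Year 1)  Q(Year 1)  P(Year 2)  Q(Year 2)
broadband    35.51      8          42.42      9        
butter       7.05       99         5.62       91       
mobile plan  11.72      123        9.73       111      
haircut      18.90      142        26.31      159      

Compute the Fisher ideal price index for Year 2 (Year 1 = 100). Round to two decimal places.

Laspeyres component (base-period weights):
ΣP(Year 2)Q(Year 1) = 42.42×8 + 5.62×99 + 9.73×123 + 26.31×142 = 339.36 + 556.38 + 1196.79 + 3736.02 = 5828.55
ΣP(Year 1)Q(Year 1) = 35.51×8 + 7.05×99 + 11.72×123 + 18.90×142 = 284.08 + 697.95 + 1441.56 + 2683.8 = 5107.39
L = 5828.55 / 5107.39 × 100 = 114.1199
Paasche component (current-period weights):
ΣP(Year 2)Q(Year 2) = 42.42×9 + 5.62×91 + 9.73×111 + 26.31×159 = 381.78 + 511.42 + 1080.03 + 4183.29 = 6156.52
ΣP(Year 1)Q(Year 2) = 35.51×9 + 7.05×91 + 11.72×111 + 18.90×159 = 319.59 + 641.55 + 1300.92 + 3005.1 = 5267.16
P = 6156.52 / 5267.16 × 100 = 116.8850
Fisher = √(L × P) = √(114.1199 × 116.8850) = 115.4942

115.49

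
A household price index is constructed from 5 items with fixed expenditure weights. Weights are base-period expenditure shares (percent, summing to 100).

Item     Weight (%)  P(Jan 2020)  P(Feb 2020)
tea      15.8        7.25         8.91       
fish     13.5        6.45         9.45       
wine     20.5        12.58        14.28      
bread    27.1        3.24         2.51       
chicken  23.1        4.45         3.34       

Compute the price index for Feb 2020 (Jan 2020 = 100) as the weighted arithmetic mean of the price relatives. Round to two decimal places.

tea: 15.8 × (8.91/7.25) = 15.8 × 1.228966 = 19.4177
fish: 13.5 × (9.45/6.45) = 13.5 × 1.465116 = 19.7791
wine: 20.5 × (14.28/12.58) = 20.5 × 1.135135 = 23.2703
bread: 27.1 × (2.51/3.24) = 27.1 × 0.774691 = 20.9941
chicken: 23.1 × (3.34/4.45) = 23.1 × 0.750562 = 17.3380
Index = Σ wᵢ·(p₁ᵢ/p₀ᵢ) = 19.4177 + 19.7791 + 23.2703 + 20.9941 + 17.3380 = 100.7991

100.80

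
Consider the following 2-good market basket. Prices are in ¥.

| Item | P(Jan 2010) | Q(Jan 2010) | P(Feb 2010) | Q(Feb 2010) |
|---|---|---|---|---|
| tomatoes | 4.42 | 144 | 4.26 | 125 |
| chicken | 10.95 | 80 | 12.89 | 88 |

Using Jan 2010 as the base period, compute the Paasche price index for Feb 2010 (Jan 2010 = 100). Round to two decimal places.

109.94

Paasche price index uses current-period quantities as weights.
ΣP(Feb 2010)·Q(Feb 2010) = 4.26×125 + 12.89×88 = 532.5 + 1134.32 = 1666.82
ΣP(Jan 2010)·Q(Feb 2010) = 4.42×125 + 10.95×88 = 552.5 + 963.6 = 1516.1
Index = 1666.82 / 1516.1 × 100 = 109.9413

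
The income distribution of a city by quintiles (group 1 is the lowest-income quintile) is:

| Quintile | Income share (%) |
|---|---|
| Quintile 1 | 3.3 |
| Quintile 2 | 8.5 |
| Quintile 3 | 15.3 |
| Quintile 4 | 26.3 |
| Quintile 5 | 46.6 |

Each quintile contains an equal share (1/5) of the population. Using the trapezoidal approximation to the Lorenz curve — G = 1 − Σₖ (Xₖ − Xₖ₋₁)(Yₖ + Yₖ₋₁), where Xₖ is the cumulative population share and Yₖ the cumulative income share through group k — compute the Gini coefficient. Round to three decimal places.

Cumulative income shares Yₖ: 0.0330, 0.1180, 0.2710, 0.5340, 1.0000
Σ (Xₖ−Xₖ₋₁)(Yₖ+Yₖ₋₁) = (1/5)(0.0330+0.0000) + (1/5)(0.1180+0.0330) + (1/5)(0.2710+0.1180) + (1/5)(0.5340+0.2710) + (1/5)(1.0000+0.5340)
  = 0.0066 + 0.0302 + 0.0778 + 0.1610 + 0.3068 = 0.5824
G = 1 − 0.5824 = 0.4176

0.418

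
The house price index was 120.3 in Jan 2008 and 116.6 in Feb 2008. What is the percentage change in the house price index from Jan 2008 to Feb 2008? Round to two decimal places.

Change = (116.6 − 120.3) / 120.3 × 100
       = -3.7 / 120.3 × 100 = -3.0756%

-3.08%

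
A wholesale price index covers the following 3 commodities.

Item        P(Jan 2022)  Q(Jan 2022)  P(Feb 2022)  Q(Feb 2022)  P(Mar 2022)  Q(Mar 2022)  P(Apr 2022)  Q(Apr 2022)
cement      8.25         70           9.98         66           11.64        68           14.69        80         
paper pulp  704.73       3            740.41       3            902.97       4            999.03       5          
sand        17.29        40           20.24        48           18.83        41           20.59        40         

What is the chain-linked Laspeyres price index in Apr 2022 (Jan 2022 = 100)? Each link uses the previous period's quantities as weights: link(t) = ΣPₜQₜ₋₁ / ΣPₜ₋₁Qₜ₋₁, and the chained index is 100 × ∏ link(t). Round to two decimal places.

Link Jan 2022→Feb 2022:
ΣP(Feb 2022)Q(Jan 2022) = 9.98×70 + 740.41×3 + 20.24×40 = 698.6 + 2221.23 + 809.6 = 3729.43
ΣP(Jan 2022)Q(Jan 2022) = 8.25×70 + 704.73×3 + 17.29×40 = 577.5 + 2114.19 + 691.6 = 3383.29
link = 3729.43/3383.29 = 1.102309
Link Feb 2022→Mar 2022:
ΣP(Mar 2022)Q(Feb 2022) = 11.64×66 + 902.97×3 + 18.83×48 = 768.24 + 2708.91 + 903.84 = 4380.99
ΣP(Feb 2022)Q(Feb 2022) = 9.98×66 + 740.41×3 + 20.24×48 = 658.68 + 2221.23 + 971.52 = 3851.43
link = 4380.99/3851.43 = 1.137497
Link Mar 2022→Apr 2022:
ΣP(Apr 2022)Q(Mar 2022) = 14.69×68 + 999.03×4 + 20.59×41 = 998.92 + 3996.12 + 844.19 = 5839.23
ΣP(Mar 2022)Q(Mar 2022) = 11.64×68 + 902.97×4 + 18.83×41 = 791.52 + 3611.88 + 772.03 = 5175.43
link = 5839.23/5175.43 = 1.128260
Chained index = 100 × 1.102309 × 1.137497 × 1.128260 = 141.4694

141.47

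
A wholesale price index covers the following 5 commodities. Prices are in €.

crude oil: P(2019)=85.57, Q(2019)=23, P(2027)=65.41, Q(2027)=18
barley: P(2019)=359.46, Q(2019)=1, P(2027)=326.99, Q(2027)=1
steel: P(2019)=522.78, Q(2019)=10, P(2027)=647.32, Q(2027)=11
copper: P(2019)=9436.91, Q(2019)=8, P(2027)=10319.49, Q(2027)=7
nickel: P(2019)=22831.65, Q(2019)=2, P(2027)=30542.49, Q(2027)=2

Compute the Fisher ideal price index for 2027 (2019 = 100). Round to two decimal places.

Laspeyres component (base-period weights):
ΣP(2027)Q(2019) = 65.41×23 + 326.99×1 + 647.32×10 + 10319.49×8 + 30542.49×2 = 1504.43 + 326.99 + 6473.2 + 82555.92 + 61084.98 = 151945.52
ΣP(2019)Q(2019) = 85.57×23 + 359.46×1 + 522.78×10 + 9436.91×8 + 22831.65×2 = 1968.11 + 359.46 + 5227.8 + 75495.28 + 45663.3 = 128713.95
L = 151945.52 / 128713.95 × 100 = 118.0490
Paasche component (current-period weights):
ΣP(2027)Q(2027) = 65.41×18 + 326.99×1 + 647.32×11 + 10319.49×7 + 30542.49×2 = 1177.38 + 326.99 + 7120.52 + 72236.43 + 61084.98 = 141946.3
ΣP(2019)Q(2027) = 85.57×18 + 359.46×1 + 522.78×11 + 9436.91×7 + 22831.65×2 = 1540.26 + 359.46 + 5750.58 + 66058.37 + 45663.3 = 119371.97
P = 141946.3 / 119371.97 × 100 = 118.9109
Fisher = √(L × P) = √(118.0490 × 118.9109) = 118.4792

118.48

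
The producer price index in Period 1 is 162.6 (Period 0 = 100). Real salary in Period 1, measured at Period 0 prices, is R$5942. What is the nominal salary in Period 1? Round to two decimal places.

9661.69

Nominal = Real × (Index/100) = 5942 × (162.6/100)
        = 5942 × 1.626 = 9661.6920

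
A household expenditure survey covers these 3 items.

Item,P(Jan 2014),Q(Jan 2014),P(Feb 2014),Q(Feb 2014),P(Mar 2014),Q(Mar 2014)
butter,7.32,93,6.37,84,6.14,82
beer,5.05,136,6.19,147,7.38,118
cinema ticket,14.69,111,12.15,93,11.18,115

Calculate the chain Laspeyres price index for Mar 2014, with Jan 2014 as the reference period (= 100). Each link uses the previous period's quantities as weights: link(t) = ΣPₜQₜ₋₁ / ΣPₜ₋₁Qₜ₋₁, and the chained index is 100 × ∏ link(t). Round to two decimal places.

95.18

Link Jan 2014→Feb 2014:
ΣP(Feb 2014)Q(Jan 2014) = 6.37×93 + 6.19×136 + 12.15×111 = 592.41 + 841.84 + 1348.65 = 2782.9
ΣP(Jan 2014)Q(Jan 2014) = 7.32×93 + 5.05×136 + 14.69×111 = 680.76 + 686.8 + 1630.59 = 2998.15
link = 2782.9/2998.15 = 0.928206
Link Feb 2014→Mar 2014:
ΣP(Mar 2014)Q(Feb 2014) = 6.14×84 + 7.38×147 + 11.18×93 = 515.76 + 1084.86 + 1039.74 = 2640.36
ΣP(Feb 2014)Q(Feb 2014) = 6.37×84 + 6.19×147 + 12.15×93 = 535.08 + 909.93 + 1129.95 = 2574.96
link = 2640.36/2574.96 = 1.025398
Chained index = 100 × 0.928206 × 1.025398 = 95.1781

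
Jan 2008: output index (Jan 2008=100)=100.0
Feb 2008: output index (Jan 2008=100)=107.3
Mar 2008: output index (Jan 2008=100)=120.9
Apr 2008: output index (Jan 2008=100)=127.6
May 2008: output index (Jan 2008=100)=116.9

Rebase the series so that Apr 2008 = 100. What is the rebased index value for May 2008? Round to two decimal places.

91.61

Rebased(May 2008) = 116.9 / 127.6 × 100 = 91.6144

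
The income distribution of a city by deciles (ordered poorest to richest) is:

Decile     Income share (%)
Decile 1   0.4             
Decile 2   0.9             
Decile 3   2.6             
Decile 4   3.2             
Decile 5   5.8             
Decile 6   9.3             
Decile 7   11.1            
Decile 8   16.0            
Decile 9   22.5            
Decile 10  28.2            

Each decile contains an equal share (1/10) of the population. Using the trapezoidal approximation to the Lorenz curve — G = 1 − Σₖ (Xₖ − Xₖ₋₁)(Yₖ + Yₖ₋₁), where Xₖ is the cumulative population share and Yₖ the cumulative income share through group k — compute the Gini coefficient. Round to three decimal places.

0.496

Cumulative income shares Yₖ: 0.0040, 0.0130, 0.0390, 0.0710, 0.1290, 0.2220, 0.3330, 0.4930, 0.7180, 1.0000
Σ (Xₖ−Xₖ₋₁)(Yₖ+Yₖ₋₁) = (1/10)(0.0040+0.0000) + (1/10)(0.0130+0.0040) + (1/10)(0.0390+0.0130) + (1/10)(0.0710+0.0390) + (1/10)(0.1290+0.0710) + (1/10)(0.2220+0.1290) + (1/10)(0.3330+0.2220) + (1/10)(0.4930+0.3330) + (1/10)(0.7180+0.4930) + (1/10)(1.0000+0.7180)
  = 0.0004 + 0.0017 + 0.0052 + 0.0110 + 0.0200 + 0.0351 + 0.0555 + 0.0826 + 0.1211 + 0.1718 = 0.5044
G = 1 − 0.5044 = 0.4956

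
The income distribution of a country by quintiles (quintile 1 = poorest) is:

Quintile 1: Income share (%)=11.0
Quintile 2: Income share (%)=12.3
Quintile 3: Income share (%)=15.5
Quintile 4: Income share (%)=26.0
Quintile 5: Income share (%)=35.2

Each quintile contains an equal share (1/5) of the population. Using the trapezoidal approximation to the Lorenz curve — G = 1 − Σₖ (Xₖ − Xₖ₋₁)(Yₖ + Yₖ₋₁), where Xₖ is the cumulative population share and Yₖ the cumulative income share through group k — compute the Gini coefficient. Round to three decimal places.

0.248

Cumulative income shares Yₖ: 0.1100, 0.2330, 0.3880, 0.6480, 1.0000
Σ (Xₖ−Xₖ₋₁)(Yₖ+Yₖ₋₁) = (1/5)(0.1100+0.0000) + (1/5)(0.2330+0.1100) + (1/5)(0.3880+0.2330) + (1/5)(0.6480+0.3880) + (1/5)(1.0000+0.6480)
  = 0.0220 + 0.0686 + 0.1242 + 0.2072 + 0.3296 = 0.7516
G = 1 − 0.7516 = 0.2484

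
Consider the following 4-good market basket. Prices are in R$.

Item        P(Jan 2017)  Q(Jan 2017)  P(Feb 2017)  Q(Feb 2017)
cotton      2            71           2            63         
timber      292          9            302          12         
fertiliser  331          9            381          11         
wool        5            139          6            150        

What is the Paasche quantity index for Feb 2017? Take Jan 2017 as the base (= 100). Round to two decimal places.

124.12

Paasche quantity index uses current-period prices as weights.
ΣP(Feb 2017)·Q(Feb 2017) = 2×63 + 302×12 + 381×11 + 6×150 = 126 + 3624 + 4191 + 900 = 8841
ΣP(Feb 2017)·Q(Jan 2017) = 2×71 + 302×9 + 381×9 + 6×139 = 142 + 2718 + 3429 + 834 = 7123
Index = 8841 / 7123 × 100 = 124.1191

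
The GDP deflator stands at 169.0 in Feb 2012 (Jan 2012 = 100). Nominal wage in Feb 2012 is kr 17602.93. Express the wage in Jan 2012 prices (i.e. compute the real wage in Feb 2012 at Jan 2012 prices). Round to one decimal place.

Real = Nominal ÷ (Index/100) = 17602.93 ÷ (169.0/100)
     = 17602.93 ÷ 1.690 = 10415.9349

10415.9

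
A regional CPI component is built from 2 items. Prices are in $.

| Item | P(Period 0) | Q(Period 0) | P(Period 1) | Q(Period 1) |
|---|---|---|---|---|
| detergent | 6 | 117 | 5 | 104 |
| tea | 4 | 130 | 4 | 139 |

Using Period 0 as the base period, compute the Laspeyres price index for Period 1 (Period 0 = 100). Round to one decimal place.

Laspeyres price index uses base-period quantities as weights.
ΣP(Period 1)·Q(Period 0) = 5×117 + 4×130 = 585 + 520 = 1105
ΣP(Period 0)·Q(Period 0) = 6×117 + 4×130 = 702 + 520 = 1222
Index = 1105 / 1222 × 100 = 90.4255

90.4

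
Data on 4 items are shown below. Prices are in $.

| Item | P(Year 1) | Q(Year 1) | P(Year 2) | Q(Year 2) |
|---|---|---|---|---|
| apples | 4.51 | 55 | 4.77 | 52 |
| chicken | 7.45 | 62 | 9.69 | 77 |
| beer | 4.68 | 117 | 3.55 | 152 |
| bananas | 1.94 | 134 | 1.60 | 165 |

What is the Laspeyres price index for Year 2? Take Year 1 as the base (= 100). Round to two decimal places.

Laspeyres price index uses base-period quantities as weights.
ΣP(Year 2)·Q(Year 1) = 4.77×55 + 9.69×62 + 3.55×117 + 1.60×134 = 262.35 + 600.78 + 415.35 + 214.4 = 1492.88
ΣP(Year 1)·Q(Year 1) = 4.51×55 + 7.45×62 + 4.68×117 + 1.94×134 = 248.05 + 461.9 + 547.56 + 259.96 = 1517.47
Index = 1492.88 / 1517.47 × 100 = 98.3795

98.38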